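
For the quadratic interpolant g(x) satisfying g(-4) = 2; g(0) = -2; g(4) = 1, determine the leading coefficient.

L_0(x) = x(x - 4) / [32] = (1/32)x^2 - (1/8)x
L_1(x) = (x + 4)(x - 4) / [-16] = -(1/16)x^2 + 1
L_2(x) = (x + 4)x / [32] = (1/32)x^2 + (1/8)x
g(x) = 2·L_0 + (-2)·L_1 + 1·L_2
Only the coefficient of x^2 is needed; take it from each L_i and combine:
2·(1/32) + (-2)·(-1/16) + 1·(1/32) = 7/32

7/32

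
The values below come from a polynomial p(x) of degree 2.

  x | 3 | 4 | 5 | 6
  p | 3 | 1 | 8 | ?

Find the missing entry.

The 3 known values determine p uniquely (degree ≤ 2).
Evaluate each Lagrange basis at x = 6:
L_0(6) = (2)·(1)/[(-1)·(-2)] = 1
L_1(6) = (3)·(1)/[(1)·(-1)] = -3
L_2(6) = (3)·(2)/[(2)·(1)] = 3
Sum: 3·(1) + 1·(-3) + 8·(3) = 24

24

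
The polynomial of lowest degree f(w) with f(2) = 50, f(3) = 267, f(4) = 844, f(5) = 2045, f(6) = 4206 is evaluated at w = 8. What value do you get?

Evaluate each Lagrange basis at w = 8:
L_0(8) = (5)·(4)·(3)·(2)/[(-1)·(-2)·(-3)·(-4)] = 5
L_1(8) = (6)·(4)·(3)·(2)/[(1)·(-1)·(-2)·(-3)] = -24
L_2(8) = (6)·(5)·(3)·(2)/[(2)·(1)·(-1)·(-2)] = 45
L_3(8) = (6)·(5)·(4)·(2)/[(3)·(2)·(1)·(-1)] = -40
L_4(8) = (6)·(5)·(4)·(3)/[(4)·(3)·(2)·(1)] = 15
Sum: 50·(5) + 267·(-24) + 844·(45) + 2045·(-40) + 4206·(15) = 13112

13112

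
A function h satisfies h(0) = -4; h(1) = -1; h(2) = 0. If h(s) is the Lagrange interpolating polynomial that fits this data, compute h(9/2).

-25/4

Evaluate each Lagrange basis at s = 9/2:
L_0(9/2) = (7/2)·(5/2)/[(-1)·(-2)] = 35/8
L_1(9/2) = (9/2)·(5/2)/[(1)·(-1)] = -45/4
L_2(9/2) = (9/2)·(7/2)/[(2)·(1)] = 63/8
Sum: (-4)·(35/8) + (-1)·(-45/4) + 0 = -25/4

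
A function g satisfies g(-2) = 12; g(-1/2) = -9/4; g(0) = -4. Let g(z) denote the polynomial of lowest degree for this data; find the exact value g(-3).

29

Using Newton's divided-difference form:
g[-2,-1/2] = (-9/4 - 12) / (-1/2 - (-2)) = -19/2
g[-1/2,0] = (-4 - (-9/4)) / (0 - (-1/2)) = -7/2
g[-2,-1/2,0] = (-7/2 - (-19/2)) / (0 - (-2)) = 3
g(-3) = 12 + (-19/2)·(-1) + 3·(-1)·(-5/2) = 29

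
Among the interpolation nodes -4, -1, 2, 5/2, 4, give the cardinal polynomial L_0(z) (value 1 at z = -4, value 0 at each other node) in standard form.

L_0(z) = (1/936)z^4 - (5/624)z^3 + (29/1872)z^2 + (1/312)z - 5/234

L_0(z) = (z + 1)(z - 2)(z - 5/2)(z - 4) / [(-3)·(-6)·(-13/2)·(-8)]
       = (z^4 - (15/2)z^3 + (29/2)z^2 + 3z - 20) / (936)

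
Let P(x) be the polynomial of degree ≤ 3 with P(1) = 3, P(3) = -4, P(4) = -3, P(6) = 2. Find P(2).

-12/5

Evaluate each Lagrange basis at x = 2:
L_0(2) = (-1)·(-2)·(-4)/[(-2)·(-3)·(-5)] = 4/15
L_1(2) = (1)·(-2)·(-4)/[(2)·(-1)·(-3)] = 4/3
L_2(2) = (1)·(-1)·(-4)/[(3)·(1)·(-2)] = -2/3
L_3(2) = (1)·(-1)·(-2)/[(5)·(3)·(2)] = 1/15
Sum: 3·(4/15) + (-4)·(4/3) + (-3)·(-2/3) + 2·(1/15) = -12/5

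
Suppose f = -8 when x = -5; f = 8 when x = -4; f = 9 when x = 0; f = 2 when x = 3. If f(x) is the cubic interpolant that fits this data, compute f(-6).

-2413/70

L_0(-6) = (-2)·(-6)·(-9)/[(-1)·(-5)·(-8)] = 27/10
L_1(-6) = (-1)·(-6)·(-9)/[(1)·(-4)·(-7)] = -27/14
L_2(-6) = (-1)·(-2)·(-9)/[(5)·(4)·(-3)] = 3/10
L_3(-6) = (-1)·(-2)·(-6)/[(8)·(7)·(3)] = -1/14
Sum: (-8)·(27/10) + 8·(-27/14) + 9·(3/10) + 2·(-1/14) = -2413/70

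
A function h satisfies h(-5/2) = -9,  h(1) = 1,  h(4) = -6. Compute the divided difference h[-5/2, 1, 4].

-218/273

h[-5/2,1] = (1 - (-9)) / (1 - (-5/2)) = 20/7
h[1,4] = (-6 - 1) / (4 - 1) = -7/3
h[-5/2,1,4] = (-7/3 - 20/7) / (4 - (-5/2)) = -218/273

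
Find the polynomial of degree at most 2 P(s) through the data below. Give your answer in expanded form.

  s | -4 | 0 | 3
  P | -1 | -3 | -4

P(s) = (1/42)s^2 - (17/42)s - 3

Newton's divided differences:
P[-4,0] = (-3 - (-1)) / (0 - (-4)) = -1/2
P[0,3] = (-4 - (-3)) / (3 - 0) = -1/3
P[-4,0,3] = (-1/3 - (-1/2)) / (3 - (-4)) = 1/42
P(s) = -1 + (-1/2)·(s + 4) + (1/42)·(s + 4)s
Expanding: P(s) = (1/42)s^2 - (17/42)s - 3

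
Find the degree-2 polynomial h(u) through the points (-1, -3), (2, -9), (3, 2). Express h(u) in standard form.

Build the Lagrange basis polynomials:
L_0(u) = (u - 2)(u - 3) / [12] = (1/12)u^2 - (5/12)u + 1/2
L_1(u) = (u + 1)(u - 3) / [-3] = -(1/3)u^2 + (2/3)u + 1
L_2(u) = (u + 1)(u - 2) / [4] = (1/4)u^2 - (1/4)u - 1/2
h(u) = (-3)·L_0 + (-9)·L_1 + 2·L_2
  (-3)·L_0(u) = -(1/4)u^2 + (5/4)u - 3/2
  (-9)·L_1(u) = 3u^2 - 6u - 9
  2·L_2(u) = (1/2)u^2 - (1/2)u - 1
Adding term by term: (13/4)u^2 - (21/4)u - 23/2

h(u) = (13/4)u^2 - (21/4)u - 23/2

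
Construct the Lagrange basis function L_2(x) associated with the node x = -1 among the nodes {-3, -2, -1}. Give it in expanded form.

L_2(x) = (1/2)x^2 + (5/2)x + 3

L_2(x) = (x + 3)(x + 2) / [(2)·(1)]
       = (x^2 + 5x + 6) / (2)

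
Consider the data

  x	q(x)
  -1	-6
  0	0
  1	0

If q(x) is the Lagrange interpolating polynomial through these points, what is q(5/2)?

-45/4

Evaluate each Lagrange basis at x = 5/2:
L_0(5/2) = (5/2)·(3/2)/[(-1)·(-2)] = 15/8
L_1(5/2) = (7/2)·(3/2)/[(1)·(-1)] = -21/4
L_2(5/2) = (7/2)·(5/2)/[(2)·(1)] = 35/8
Sum: (-6)·(15/8) + 0 + 0 = -45/4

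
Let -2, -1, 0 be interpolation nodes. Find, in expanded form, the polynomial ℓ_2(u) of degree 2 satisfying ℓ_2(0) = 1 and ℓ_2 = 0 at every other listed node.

ℓ_2(u) = (1/2)u^2 + (3/2)u + 1

ℓ_2(u) = (u + 2)(u + 1) / [(2)·(1)]
       = (u^2 + 3u + 2) / (2)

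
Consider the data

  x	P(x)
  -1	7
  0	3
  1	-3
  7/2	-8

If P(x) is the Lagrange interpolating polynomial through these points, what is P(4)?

-31/7

Evaluate each Lagrange basis at x = 4:
L_0(4) = (4)·(3)·(1/2)/[(-1)·(-2)·(-9/2)] = -2/3
L_1(4) = (5)·(3)·(1/2)/[(1)·(-1)·(-7/2)] = 15/7
L_2(4) = (5)·(4)·(1/2)/[(2)·(1)·(-5/2)] = -2
L_3(4) = (5)·(4)·(3)/[(9/2)·(7/2)·(5/2)] = 32/21
Sum: 7·(-2/3) + 3·(15/7) + (-3)·(-2) + (-8)·(32/21) = -31/7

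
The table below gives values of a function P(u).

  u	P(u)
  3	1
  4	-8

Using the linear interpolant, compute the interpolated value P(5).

-17

Evaluate each Lagrange basis at u = 5:
L_0(5) = (1)/[(-1)] = -1
L_1(5) = (2)/[(1)] = 2
Sum: 1·(-1) + (-8)·(2) = -17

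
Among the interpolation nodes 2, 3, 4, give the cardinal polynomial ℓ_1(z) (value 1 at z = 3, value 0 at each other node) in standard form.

ℓ_1(z) = (z - 2)(z - 4) / [(1)·(-1)]
       = (z^2 - 6z + 8) / (-1)

ℓ_1(z) = -z^2 + 6z - 8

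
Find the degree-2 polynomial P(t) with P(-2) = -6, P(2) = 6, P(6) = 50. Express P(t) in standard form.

L_0(t) = (t - 2)(t - 6) / [32] = (1/32)t^2 - (1/4)t + 3/8
L_1(t) = (t + 2)(t - 6) / [-16] = -(1/16)t^2 + (1/4)t + 3/4
L_2(t) = (t + 2)(t - 2) / [32] = (1/32)t^2 - 1/8
P(t) = (-6)·L_0 + 6·L_1 + 50·L_2
  (-6)·L_0(t) = -(3/16)t^2 + (3/2)t - 9/4
  6·L_1(t) = -(3/8)t^2 + (3/2)t + 9/2
  50·L_2(t) = (25/16)t^2 - 25/4
Adding term by term: t^2 + 3t - 4

P(t) = t^2 + 3t - 4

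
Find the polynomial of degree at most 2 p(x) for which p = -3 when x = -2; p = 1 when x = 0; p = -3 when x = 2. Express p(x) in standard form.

L_0(x) = x(x - 2) / [8] = (1/8)x^2 - (1/4)x
L_1(x) = (x + 2)(x - 2) / [-4] = -(1/4)x^2 + 1
L_2(x) = (x + 2)x / [8] = (1/8)x^2 + (1/4)x
p(x) = (-3)·L_0 + 1·L_1 + (-3)·L_2
  (-3)·L_0(x) = -(3/8)x^2 + (3/4)x
  1·L_1(x) = -(1/4)x^2 + 1
  (-3)·L_2(x) = -(3/8)x^2 - (3/4)x
Adding term by term: -x^2 + 1

p(x) = -x^2 + 1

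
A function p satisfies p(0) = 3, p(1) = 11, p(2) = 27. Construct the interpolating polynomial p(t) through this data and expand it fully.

p(t) = 4t^2 + 4t + 3

L_0(t) = (t - 1)(t - 2) / [2] = (1/2)t^2 - (3/2)t + 1
L_1(t) = t(t - 2) / [-1] = -t^2 + 2t
L_2(t) = t(t - 1) / [2] = (1/2)t^2 - (1/2)t
p(t) = 3·L_0 + 11·L_1 + 27·L_2
  3·L_0(t) = (3/2)t^2 - (9/2)t + 3
  11·L_1(t) = -11t^2 + 22t
  27·L_2(t) = (27/2)t^2 - (27/2)t
Adding term by term: 4t^2 + 4t + 3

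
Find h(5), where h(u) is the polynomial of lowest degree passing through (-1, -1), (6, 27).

L_0(5) = (-1)/[(-7)] = 1/7
L_1(5) = (6)/[(7)] = 6/7
Sum: (-1)·(1/7) + 27·(6/7) = 23

23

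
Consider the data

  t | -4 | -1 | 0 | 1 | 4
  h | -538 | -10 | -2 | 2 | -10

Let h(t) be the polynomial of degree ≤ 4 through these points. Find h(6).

-458

Evaluate each Lagrange basis at t = 6:
L_0(6) = (7)·(6)·(5)·(2)/[(-3)·(-4)·(-5)·(-8)] = 7/8
L_1(6) = (10)·(6)·(5)·(2)/[(3)·(-1)·(-2)·(-5)] = -20
L_2(6) = (10)·(7)·(5)·(2)/[(4)·(1)·(-1)·(-4)] = 175/4
L_3(6) = (10)·(7)·(6)·(2)/[(5)·(2)·(1)·(-3)] = -28
L_4(6) = (10)·(7)·(6)·(5)/[(8)·(5)·(4)·(3)] = 35/8
Sum: (-538)·(7/8) + (-10)·(-20) + (-2)·(175/4) + 2·(-28) + (-10)·(35/8) = -458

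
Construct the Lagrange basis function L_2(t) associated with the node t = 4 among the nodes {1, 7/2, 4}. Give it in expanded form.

L_2(t) = (2/3)t^2 - 3t + 7/3

L_2(t) = (t - 1)(t - 7/2) / [(3)·(1/2)]
       = (t^2 - (9/2)t + 7/2) / (3/2)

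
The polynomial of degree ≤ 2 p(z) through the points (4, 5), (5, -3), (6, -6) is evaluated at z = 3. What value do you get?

18

Using Newton's divided-difference form:
p[4,5] = (-3 - 5) / (5 - 4) = -8
p[5,6] = (-6 - (-3)) / (6 - 5) = -3
p[4,5,6] = (-3 - (-8)) / (6 - 4) = 5/2
p(3) = 5 + (-8)·(-1) + (5/2)·(-1)·(-2) = 18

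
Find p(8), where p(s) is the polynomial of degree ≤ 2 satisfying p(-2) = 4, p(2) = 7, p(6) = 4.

1/4

Evaluate each Lagrange basis at s = 8:
L_0(8) = (6)·(2)/[(-4)·(-8)] = 3/8
L_1(8) = (10)·(2)/[(4)·(-4)] = -5/4
L_2(8) = (10)·(6)/[(8)·(4)] = 15/8
Sum: 4·(3/8) + 7·(-5/4) + 4·(15/8) = 1/4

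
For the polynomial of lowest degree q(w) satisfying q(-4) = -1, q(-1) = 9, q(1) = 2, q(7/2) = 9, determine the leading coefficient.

The leading coefficient equals the top divided difference q[-4,-1,1,7/2].
q[-4,-1] = (9 - (-1)) / (-1 - (-4)) = 10/3
q[-1,1] = (2 - 9) / (1 - (-1)) = -7/2
q[1,7/2] = (9 - 2) / (7/2 - 1) = 14/5
q[-4,-1,1] = (-7/2 - 10/3) / (1 - (-4)) = -41/30
q[-1,1,7/2] = (14/5 - (-7/2)) / (7/2 - (-1)) = 7/5
q[-4,-1,1,7/2] = (7/5 - (-41/30)) / (7/2 - (-4)) = 83/225

83/225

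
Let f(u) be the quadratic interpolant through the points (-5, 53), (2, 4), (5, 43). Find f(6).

Using Newton's divided-difference form:
f[-5,2] = (4 - 53) / (2 - (-5)) = -7
f[2,5] = (43 - 4) / (5 - 2) = 13
f[-5,2,5] = (13 - (-7)) / (5 - (-5)) = 2
f(6) = 53 + (-7)·(11) + 2·(11)·(4) = 64

64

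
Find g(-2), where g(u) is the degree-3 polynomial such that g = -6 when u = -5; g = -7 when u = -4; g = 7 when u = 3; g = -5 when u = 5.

-71/24

Using Newton's divided-difference form:
g[-5,-4] = (-7 - (-6)) / (-4 - (-5)) = -1
g[-4,3] = (7 - (-7)) / (3 - (-4)) = 2
g[3,5] = (-5 - 7) / (5 - 3) = -6
g[-5,-4,3] = (2 - (-1)) / (3 - (-5)) = 3/8
g[-4,3,5] = (-6 - 2) / (5 - (-4)) = -8/9
g[-5,-4,3,5] = (-8/9 - 3/8) / (5 - (-5)) = -91/720
g(-2) = -6 + (-1)·(3) + (3/8)·(3)·(2) + (-91/720)·(3)·(2)·(-5) = -71/24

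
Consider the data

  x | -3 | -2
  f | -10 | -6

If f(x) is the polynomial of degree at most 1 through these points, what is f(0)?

L_0(0) = (2)/[(-1)] = -2
L_1(0) = (3)/[(1)] = 3
Sum: (-10)·(-2) + (-6)·(3) = 2

2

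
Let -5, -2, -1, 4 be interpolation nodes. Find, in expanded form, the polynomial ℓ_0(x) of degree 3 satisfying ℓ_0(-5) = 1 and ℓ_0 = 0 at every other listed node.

ℓ_0(x) = -(1/108)x^3 + (1/108)x^2 + (5/54)x + 2/27

ℓ_0(x) = (x + 2)(x + 1)(x - 4) / [(-3)·(-4)·(-9)]
       = (x^3 - x^2 - 10x - 8) / (-108)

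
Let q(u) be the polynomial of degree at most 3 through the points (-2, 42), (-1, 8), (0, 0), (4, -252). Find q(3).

-108

Evaluate each Lagrange basis at u = 3:
L_0(3) = (4)·(3)·(-1)/[(-1)·(-2)·(-6)] = 1
L_1(3) = (5)·(3)·(-1)/[(1)·(-1)·(-5)] = -3
L_2(3) = (5)·(4)·(-1)/[(2)·(1)·(-4)] = 5/2
L_3(3) = (5)·(4)·(3)/[(6)·(5)·(4)] = 1/2
Sum: 42·(1) + 8·(-3) + 0 + (-252)·(1/2) = -108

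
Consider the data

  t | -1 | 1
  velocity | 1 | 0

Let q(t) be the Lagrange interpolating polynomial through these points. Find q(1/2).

Evaluate each Lagrange basis at t = 1/2:
L_0(1/2) = (-1/2)/[(-2)] = 1/4
L_1(1/2) = (3/2)/[(2)] = 3/4
Sum: 1·(1/4) + 0 = 1/4

1/4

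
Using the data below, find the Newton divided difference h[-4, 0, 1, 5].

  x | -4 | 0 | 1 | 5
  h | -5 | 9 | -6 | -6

67/90

h[-4,0] = (9 - (-5)) / (0 - (-4)) = 7/2
h[0,1] = (-6 - 9) / (1 - 0) = -15
h[1,5] = (-6 - (-6)) / (5 - 1) = 0
h[-4,0,1] = (-15 - 7/2) / (1 - (-4)) = -37/10
h[0,1,5] = (0 - (-15)) / (5 - 0) = 3
h[-4,0,1,5] = (3 - (-37/10)) / (5 - (-4)) = 67/90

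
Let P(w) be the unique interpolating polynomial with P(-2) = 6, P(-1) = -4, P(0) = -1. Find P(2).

44

Using Newton's divided-difference form:
P[-2,-1] = (-4 - 6) / (-1 - (-2)) = -10
P[-1,0] = (-1 - (-4)) / (0 - (-1)) = 3
P[-2,-1,0] = (3 - (-10)) / (0 - (-2)) = 13/2
P(2) = 6 + (-10)·(4) + (13/2)·(4)·(3) = 44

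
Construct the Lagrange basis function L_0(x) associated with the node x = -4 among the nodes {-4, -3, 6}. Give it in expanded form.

L_0(x) = (1/10)x^2 - (3/10)x - 9/5

L_0(x) = (x + 3)(x - 6) / [(-1)·(-10)]
       = (x^2 - 3x - 18) / (10)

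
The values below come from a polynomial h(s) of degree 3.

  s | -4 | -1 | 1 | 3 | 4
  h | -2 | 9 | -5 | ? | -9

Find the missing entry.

-66/5

The 4 known values determine h uniquely (degree ≤ 3).
L_0(3) = (4)·(2)·(-1)/[(-3)·(-5)·(-8)] = 1/15
L_1(3) = (7)·(2)·(-1)/[(3)·(-2)·(-5)] = -7/15
L_2(3) = (7)·(4)·(-1)/[(5)·(2)·(-3)] = 14/15
L_3(3) = (7)·(4)·(2)/[(8)·(5)·(3)] = 7/15
Sum: (-2)·(1/15) + 9·(-7/15) + (-5)·(14/15) + (-9)·(7/15) = -66/5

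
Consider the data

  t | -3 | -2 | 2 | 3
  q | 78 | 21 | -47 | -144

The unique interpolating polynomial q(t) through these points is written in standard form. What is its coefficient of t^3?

The leading coefficient equals the top divided difference q[-3,-2,2,3].
q[-3,-2] = (21 - 78) / (-2 - (-3)) = -57
q[-2,2] = (-47 - 21) / (2 - (-2)) = -17
q[2,3] = (-144 - (-47)) / (3 - 2) = -97
q[-3,-2,2] = (-17 - (-57)) / (2 - (-3)) = 8
q[-2,2,3] = (-97 - (-17)) / (3 - (-2)) = -16
q[-3,-2,2,3] = (-16 - 8) / (3 - (-3)) = -4

-4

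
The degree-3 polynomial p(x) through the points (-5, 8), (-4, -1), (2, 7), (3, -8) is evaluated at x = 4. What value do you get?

-247/7

Evaluate each Lagrange basis at x = 4:
L_0(4) = (8)·(2)·(1)/[(-1)·(-7)·(-8)] = -2/7
L_1(4) = (9)·(2)·(1)/[(1)·(-6)·(-7)] = 3/7
L_2(4) = (9)·(8)·(1)/[(7)·(6)·(-1)] = -12/7
L_3(4) = (9)·(8)·(2)/[(8)·(7)·(1)] = 18/7
Sum: 8·(-2/7) + (-1)·(3/7) + 7·(-12/7) + (-8)·(18/7) = -247/7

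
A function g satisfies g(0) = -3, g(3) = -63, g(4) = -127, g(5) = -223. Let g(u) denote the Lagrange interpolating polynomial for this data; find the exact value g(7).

L_0(7) = (4)·(3)·(2)/[(-3)·(-4)·(-5)] = -2/5
L_1(7) = (7)·(3)·(2)/[(3)·(-1)·(-2)] = 7
L_2(7) = (7)·(4)·(2)/[(4)·(1)·(-1)] = -14
L_3(7) = (7)·(4)·(3)/[(5)·(2)·(1)] = 42/5
Sum: (-3)·(-2/5) + (-63)·(7) + (-127)·(-14) + (-223)·(42/5) = -535

-535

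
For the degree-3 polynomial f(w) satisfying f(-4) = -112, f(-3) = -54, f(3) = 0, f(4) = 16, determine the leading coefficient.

The leading coefficient equals the top divided difference f[-4,-3,3,4].
f[-4,-3] = (-54 - (-112)) / (-3 - (-4)) = 58
f[-3,3] = (0 - (-54)) / (3 - (-3)) = 9
f[3,4] = (16 - 0) / (4 - 3) = 16
f[-4,-3,3] = (9 - 58) / (3 - (-4)) = -7
f[-3,3,4] = (16 - 9) / (4 - (-3)) = 1
f[-4,-3,3,4] = (1 - (-7)) / (4 - (-4)) = 1

1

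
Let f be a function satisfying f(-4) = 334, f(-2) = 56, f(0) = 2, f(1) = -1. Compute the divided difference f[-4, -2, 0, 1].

-4

f[-4,-2] = (56 - 334) / (-2 - (-4)) = -139
f[-2,0] = (2 - 56) / (0 - (-2)) = -27
f[0,1] = (-1 - 2) / (1 - 0) = -3
f[-4,-2,0] = (-27 - (-139)) / (0 - (-4)) = 28
f[-2,0,1] = (-3 - (-27)) / (1 - (-2)) = 8
f[-4,-2,0,1] = (8 - 28) / (1 - (-4)) = -4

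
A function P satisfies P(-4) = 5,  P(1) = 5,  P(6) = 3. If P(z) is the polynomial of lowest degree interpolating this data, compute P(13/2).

269/100

Using Newton's divided-difference form:
P[-4,1] = (5 - 5) / (1 - (-4)) = 0
P[1,6] = (3 - 5) / (6 - 1) = -2/5
P[-4,1,6] = (-2/5 - 0) / (6 - (-4)) = -1/25
P(13/2) = 5 + 0·(21/2) + (-1/25)·(21/2)·(11/2) = 269/100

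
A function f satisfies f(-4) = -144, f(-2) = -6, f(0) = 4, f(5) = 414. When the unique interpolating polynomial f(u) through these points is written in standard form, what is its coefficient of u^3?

3

Build the Lagrange basis polynomials:
L_0(u) = (u + 2)u(u - 5) / [-72] = -(1/72)u^3 + (1/24)u^2 + (5/36)u
L_1(u) = (u + 4)u(u - 5) / [28] = (1/28)u^3 - (1/28)u^2 - (5/7)u
L_2(u) = (u + 4)(u + 2)(u - 5) / [-40] = -(1/40)u^3 - (1/40)u^2 + (11/20)u + 1
L_3(u) = (u + 4)(u + 2)u / [315] = (1/315)u^3 + (2/105)u^2 + (8/315)u
f(u) = (-144)·L_0 + (-6)·L_1 + 4·L_2 + 414·L_3
Only the coefficient of u^3 is needed; take it from each L_i and combine:
(-144)·(-1/72) + (-6)·(1/28) + 4·(-1/40) + 414·(1/315) = 3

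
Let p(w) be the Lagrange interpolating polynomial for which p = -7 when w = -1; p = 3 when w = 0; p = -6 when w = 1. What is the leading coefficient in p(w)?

The leading coefficient equals the top divided difference p[-1,0,1].
p[-1,0] = (3 - (-7)) / (0 - (-1)) = 10
p[0,1] = (-6 - 3) / (1 - 0) = -9
p[-1,0,1] = (-9 - 10) / (1 - (-1)) = -19/2

-19/2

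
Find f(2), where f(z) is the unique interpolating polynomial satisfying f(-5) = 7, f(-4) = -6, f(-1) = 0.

L_0(2) = (6)·(3)/[(-1)·(-4)] = 9/2
L_1(2) = (7)·(3)/[(1)·(-3)] = -7
L_2(2) = (7)·(6)/[(4)·(3)] = 7/2
Sum: 7·(9/2) + (-6)·(-7) + 0 = 147/2

147/2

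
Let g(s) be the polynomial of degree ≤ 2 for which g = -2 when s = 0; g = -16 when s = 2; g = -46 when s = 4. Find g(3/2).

-11

L_0(3/2) = (-1/2)·(-5/2)/[(-2)·(-4)] = 5/32
L_1(3/2) = (3/2)·(-5/2)/[(2)·(-2)] = 15/16
L_2(3/2) = (3/2)·(-1/2)/[(4)·(2)] = -3/32
Sum: (-2)·(5/32) + (-16)·(15/16) + (-46)·(-3/32) = -11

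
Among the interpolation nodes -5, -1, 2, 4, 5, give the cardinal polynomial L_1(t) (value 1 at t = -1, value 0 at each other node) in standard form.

L_1(t) = -(1/360)t^4 + (1/60)t^3 + (17/360)t^2 - (5/12)t + 5/9

L_1(t) = (t + 5)(t - 2)(t - 4)(t - 5) / [(4)·(-3)·(-5)·(-6)]
       = (t^4 - 6t^3 - 17t^2 + 150t - 200) / (-360)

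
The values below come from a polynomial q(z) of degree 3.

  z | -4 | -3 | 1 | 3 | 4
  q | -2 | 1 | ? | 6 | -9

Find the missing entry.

The 4 known values determine q uniquely (degree ≤ 3).
Evaluate each Lagrange basis at z = 1:
L_0(1) = (4)·(-2)·(-3)/[(-1)·(-7)·(-8)] = -3/7
L_1(1) = (5)·(-2)·(-3)/[(1)·(-6)·(-7)] = 5/7
L_2(1) = (5)·(4)·(-3)/[(7)·(6)·(-1)] = 10/7
L_3(1) = (5)·(4)·(-2)/[(8)·(7)·(1)] = -5/7
Sum: (-2)·(-3/7) + 1·(5/7) + 6·(10/7) + (-9)·(-5/7) = 116/7

116/7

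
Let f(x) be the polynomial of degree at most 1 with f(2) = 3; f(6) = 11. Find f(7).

13

Evaluate each Lagrange basis at x = 7:
L_0(7) = (1)/[(-4)] = -1/4
L_1(7) = (5)/[(4)] = 5/4
Sum: 3·(-1/4) + 11·(5/4) = 13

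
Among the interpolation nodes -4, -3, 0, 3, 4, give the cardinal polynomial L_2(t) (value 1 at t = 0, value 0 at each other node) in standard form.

L_2(t) = (t + 4)(t + 3)(t - 3)(t - 4) / [(4)·(3)·(-3)·(-4)]
       = (t^4 - 25t^2 + 144) / (144)

L_2(t) = (1/144)t^4 - (25/144)t^2 + 1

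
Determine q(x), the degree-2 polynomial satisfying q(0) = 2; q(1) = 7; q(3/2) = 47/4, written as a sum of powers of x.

q(x) = 3x^2 + 2x + 2

Build the Lagrange basis polynomials:
L_0(x) = (x - 1)(x - 3/2) / [3/2] = (2/3)x^2 - (5/3)x + 1
L_1(x) = x(x - 3/2) / [-1/2] = -2x^2 + 3x
L_2(x) = x(x - 1) / [3/4] = (4/3)x^2 - (4/3)x
q(x) = 2·L_0 + 7·L_1 + (47/4)·L_2
  2·L_0(x) = (4/3)x^2 - (10/3)x + 2
  7·L_1(x) = -14x^2 + 21x
  (47/4)·L_2(x) = (47/3)x^2 - (47/3)x
Adding term by term: 3x^2 + 2x + 2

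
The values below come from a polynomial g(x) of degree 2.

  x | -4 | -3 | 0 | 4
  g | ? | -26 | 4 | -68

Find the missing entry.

-52

The 3 known values determine g uniquely (degree ≤ 2).
Evaluate each Lagrange basis at x = -4:
L_0(-4) = (-4)·(-8)/[(-3)·(-7)] = 32/21
L_1(-4) = (-1)·(-8)/[(3)·(-4)] = -2/3
L_2(-4) = (-1)·(-4)/[(7)·(4)] = 1/7
Sum: (-26)·(32/21) + 4·(-2/3) + (-68)·(1/7) = -52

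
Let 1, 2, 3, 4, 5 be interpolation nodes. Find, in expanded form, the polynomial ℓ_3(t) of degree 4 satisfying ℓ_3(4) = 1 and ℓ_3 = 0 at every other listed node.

ℓ_3(t) = (t - 1)(t - 2)(t - 3)(t - 5) / [(3)·(2)·(1)·(-1)]
       = (t^4 - 11t^3 + 41t^2 - 61t + 30) / (-6)

ℓ_3(t) = -(1/6)t^4 + (11/6)t^3 - (41/6)t^2 + (61/6)t - 5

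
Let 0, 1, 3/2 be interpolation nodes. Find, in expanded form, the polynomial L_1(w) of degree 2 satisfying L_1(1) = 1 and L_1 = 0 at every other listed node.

L_1(w) = w(w - 3/2) / [(1)·(-1/2)]
       = (w^2 - (3/2)w) / (-1/2)

L_1(w) = -2w^2 + 3w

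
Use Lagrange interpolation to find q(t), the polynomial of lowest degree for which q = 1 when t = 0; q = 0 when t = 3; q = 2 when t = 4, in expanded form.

Build the Lagrange basis polynomials:
L_0(t) = (t - 3)(t - 4) / [12] = (1/12)t^2 - (7/12)t + 1
L_1(t) = t(t - 4) / [-3] = -(1/3)t^2 + (4/3)t
L_2(t) = t(t - 3) / [4] = (1/4)t^2 - (3/4)t
q(t) = 1·L_0 + 0·L_1 + 2·L_2
  1·L_0(t) = (1/12)t^2 - (7/12)t + 1
  0·L_1(t) = 0
  2·L_2(t) = (1/2)t^2 - (3/2)t
Adding term by term: (7/12)t^2 - (25/12)t + 1

q(t) = (7/12)t^2 - (25/12)t + 1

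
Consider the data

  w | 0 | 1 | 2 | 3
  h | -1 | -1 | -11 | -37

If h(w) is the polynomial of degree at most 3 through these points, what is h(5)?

L_0(5) = (4)·(3)·(2)/[(-1)·(-2)·(-3)] = -4
L_1(5) = (5)·(3)·(2)/[(1)·(-1)·(-2)] = 15
L_2(5) = (5)·(4)·(2)/[(2)·(1)·(-1)] = -20
L_3(5) = (5)·(4)·(3)/[(3)·(2)·(1)] = 10
Sum: (-1)·(-4) + (-1)·(15) + (-11)·(-20) + (-37)·(10) = -161

-161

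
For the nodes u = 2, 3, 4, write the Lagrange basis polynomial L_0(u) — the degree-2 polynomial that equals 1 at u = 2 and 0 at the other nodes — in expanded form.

L_0(u) = (u - 3)(u - 4) / [(-1)·(-2)]
       = (u^2 - 7u + 12) / (2)

L_0(u) = (1/2)u^2 - (7/2)u + 6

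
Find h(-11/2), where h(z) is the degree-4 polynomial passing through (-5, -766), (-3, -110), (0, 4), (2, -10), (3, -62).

-17635/16

Using Newton's divided-difference form:
h[-5,-3] = (-110 - (-766)) / (-3 - (-5)) = 328
h[-3,0] = (4 - (-110)) / (0 - (-3)) = 38
h[0,2] = (-10 - 4) / (2 - 0) = -7
h[2,3] = (-62 - (-10)) / (3 - 2) = -52
h[-5,-3,0] = (38 - 328) / (0 - (-5)) = -58
h[-3,0,2] = (-7 - 38) / (2 - (-3)) = -9
h[0,2,3] = (-52 - (-7)) / (3 - 0) = -15
h[-5,-3,0,2] = (-9 - (-58)) / (2 - (-5)) = 7
h[-3,0,2,3] = (-15 - (-9)) / (3 - (-3)) = -1
h[-5,-3,0,2,3] = (-1 - 7) / (3 - (-5)) = -1
h(-11/2) = -766 + 328·(-1/2) + (-58)·(-1/2)·(-5/2) + 7·(-1/2)·(-5/2)·(-11/2) + (-1)·(-1/2)·(-5/2)·(-11/2)·(-15/2) = -17635/16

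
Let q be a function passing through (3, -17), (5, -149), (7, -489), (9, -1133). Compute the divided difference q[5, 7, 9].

q[5,7] = (-489 - (-149)) / (7 - 5) = -170
q[7,9] = (-1133 - (-489)) / (9 - 7) = -322
q[5,7,9] = (-322 - (-170)) / (9 - 5) = -38

-38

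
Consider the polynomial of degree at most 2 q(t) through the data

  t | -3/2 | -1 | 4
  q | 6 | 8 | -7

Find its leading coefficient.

Build the Lagrange basis polynomials:
L_0(t) = (t + 1)(t - 4) / [11/4] = (4/11)t^2 - (12/11)t - 16/11
L_1(t) = (t + 3/2)(t - 4) / [-5/2] = -(2/5)t^2 + t + 12/5
L_2(t) = (t + 3/2)(t + 1) / [55/2] = (2/55)t^2 + (1/11)t + 3/55
q(t) = 6·L_0 + 8·L_1 + (-7)·L_2
Only the coefficient of t^2 is needed; take it from each L_i and combine:
6·(4/11) + 8·(-2/5) + (-7)·(2/55) = -14/11

-14/11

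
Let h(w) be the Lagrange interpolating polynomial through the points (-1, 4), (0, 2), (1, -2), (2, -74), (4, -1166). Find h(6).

L_0(6) = (6)·(5)·(4)·(2)/[(-1)·(-2)·(-3)·(-5)] = 8
L_1(6) = (7)·(5)·(4)·(2)/[(1)·(-1)·(-2)·(-4)] = -35
L_2(6) = (7)·(6)·(4)·(2)/[(2)·(1)·(-1)·(-3)] = 56
L_3(6) = (7)·(6)·(5)·(2)/[(3)·(2)·(1)·(-2)] = -35
L_4(6) = (7)·(6)·(5)·(4)/[(5)·(4)·(3)·(2)] = 7
Sum: 4·(8) + 2·(-35) + (-2)·(56) + (-74)·(-35) + (-1166)·(7) = -5722

-5722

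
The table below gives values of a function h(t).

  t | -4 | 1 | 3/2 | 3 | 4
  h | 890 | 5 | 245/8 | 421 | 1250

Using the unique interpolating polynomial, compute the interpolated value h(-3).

Evaluate each Lagrange basis at t = -3:
L_0(-3) = (-4)·(-9/2)·(-6)·(-7)/[(-5)·(-11/2)·(-7)·(-8)] = 27/55
L_1(-3) = (1)·(-9/2)·(-6)·(-7)/[(5)·(-1/2)·(-2)·(-3)] = 63/5
L_2(-3) = (1)·(-4)·(-6)·(-7)/[(11/2)·(1/2)·(-3/2)·(-5/2)] = -896/55
L_3(-3) = (1)·(-4)·(-9/2)·(-7)/[(7)·(2)·(3/2)·(-1)] = 6
L_4(-3) = (1)·(-4)·(-9/2)·(-6)/[(8)·(3)·(5/2)·(1)] = -9/5
Sum: 890·(27/55) + 5·(63/5) + 245/8·(-896/55) + 421·(6) + 1250·(-9/5) = 277

277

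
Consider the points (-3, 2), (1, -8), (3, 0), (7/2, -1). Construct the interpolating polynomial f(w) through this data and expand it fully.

f(w) = -(209/390)w^3 + (421/260)w^2 + (1751/390)w - 3529/260

L_0(w) = (w - 1)(w - 3)(w - 7/2) / [-156] = -(1/156)w^3 + (5/104)w^2 - (17/156)w + 7/104
L_1(w) = (w + 3)(w - 3)(w - 7/2) / [20] = (1/20)w^3 - (7/40)w^2 - (9/20)w + 63/40
L_2(w) = (w + 3)(w - 1)(w - 7/2) / [-6] = -(1/6)w^3 + (1/4)w^2 + (5/3)w - 7/4
L_3(w) = (w + 3)(w - 1)(w - 3) / [65/8] = (8/65)w^3 - (8/65)w^2 - (72/65)w + 72/65
f(w) = 2·L_0 + (-8)·L_1 + 0·L_2 + (-1)·L_3
  2·L_0(w) = -(1/78)w^3 + (5/52)w^2 - (17/78)w + 7/52
  (-8)·L_1(w) = -(2/5)w^3 + (7/5)w^2 + (18/5)w - 63/5
  0·L_2(w) = 0
  (-1)·L_3(w) = -(8/65)w^3 + (8/65)w^2 + (72/65)w - 72/65
Adding term by term: -(209/390)w^3 + (421/260)w^2 + (1751/390)w - 3529/260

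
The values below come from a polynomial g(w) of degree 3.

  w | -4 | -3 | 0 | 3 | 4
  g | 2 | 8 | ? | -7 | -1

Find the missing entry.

1/2

The 4 known values determine g uniquely (degree ≤ 3).
Evaluate each Lagrange basis at w = 0:
L_0(0) = (3)·(-3)·(-4)/[(-1)·(-7)·(-8)] = -9/14
L_1(0) = (4)·(-3)·(-4)/[(1)·(-6)·(-7)] = 8/7
L_2(0) = (4)·(3)·(-4)/[(7)·(6)·(-1)] = 8/7
L_3(0) = (4)·(3)·(-3)/[(8)·(7)·(1)] = -9/14
Sum: 2·(-9/14) + 8·(8/7) + (-7)·(8/7) + (-1)·(-9/14) = 1/2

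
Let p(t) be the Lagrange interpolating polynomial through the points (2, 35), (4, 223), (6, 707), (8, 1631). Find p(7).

L_0(7) = (3)·(1)·(-1)/[(-2)·(-4)·(-6)] = 1/16
L_1(7) = (5)·(1)·(-1)/[(2)·(-2)·(-4)] = -5/16
L_2(7) = (5)·(3)·(-1)/[(4)·(2)·(-2)] = 15/16
L_3(7) = (5)·(3)·(1)/[(6)·(4)·(2)] = 5/16
Sum: 35·(1/16) + 223·(-5/16) + 707·(15/16) + 1631·(5/16) = 1105

1105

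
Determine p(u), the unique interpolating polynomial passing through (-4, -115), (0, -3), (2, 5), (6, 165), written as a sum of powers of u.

p(u) = u^3 - 2u^2 + 4u - 3

Build the Lagrange basis polynomials:
L_0(u) = u(u - 2)(u - 6) / [-240] = -(1/240)u^3 + (1/30)u^2 - (1/20)u
L_1(u) = (u + 4)(u - 2)(u - 6) / [48] = (1/48)u^3 - (1/12)u^2 - (5/12)u + 1
L_2(u) = (u + 4)u(u - 6) / [-48] = -(1/48)u^3 + (1/24)u^2 + (1/2)u
L_3(u) = (u + 4)u(u - 2) / [240] = (1/240)u^3 + (1/120)u^2 - (1/30)u
p(u) = (-115)·L_0 + (-3)·L_1 + 5·L_2 + 165·L_3
  (-115)·L_0(u) = (23/48)u^3 - (23/6)u^2 + (23/4)u
  (-3)·L_1(u) = -(1/16)u^3 + (1/4)u^2 + (5/4)u - 3
  5·L_2(u) = -(5/48)u^3 + (5/24)u^2 + (5/2)u
  165·L_3(u) = (11/16)u^3 + (11/8)u^2 - (11/2)u
Adding term by term: u^3 - 2u^2 + 4u - 3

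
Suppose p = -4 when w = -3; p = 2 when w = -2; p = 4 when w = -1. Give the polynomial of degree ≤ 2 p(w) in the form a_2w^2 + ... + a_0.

p(w) = -2w^2 - 4w + 2

Newton's divided differences:
p[-3,-2] = (2 - (-4)) / (-2 - (-3)) = 6
p[-2,-1] = (4 - 2) / (-1 - (-2)) = 2
p[-3,-2,-1] = (2 - 6) / (-1 - (-3)) = -2
p(w) = -4 + 6·(w + 3) + (-2)·(w + 3)(w + 2)
Expanding: p(w) = -2w^2 - 4w + 2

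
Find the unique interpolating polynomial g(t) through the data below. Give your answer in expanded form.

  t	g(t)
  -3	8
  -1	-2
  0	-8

Newton's divided differences:
g[-3,-1] = (-2 - 8) / (-1 - (-3)) = -5
g[-1,0] = (-8 - (-2)) / (0 - (-1)) = -6
g[-3,-1,0] = (-6 - (-5)) / (0 - (-3)) = -1/3
g(t) = 8 + (-5)·(t + 3) + (-1/3)·(t + 3)(t + 1)
Expanding: g(t) = -(1/3)t^2 - (19/3)t - 8

g(t) = -(1/3)t^2 - (19/3)t - 8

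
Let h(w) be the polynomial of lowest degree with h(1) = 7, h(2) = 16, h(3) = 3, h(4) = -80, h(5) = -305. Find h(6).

-768

L_0(6) = (4)·(3)·(2)·(1)/[(-1)·(-2)·(-3)·(-4)] = 1
L_1(6) = (5)·(3)·(2)·(1)/[(1)·(-1)·(-2)·(-3)] = -5
L_2(6) = (5)·(4)·(2)·(1)/[(2)·(1)·(-1)·(-2)] = 10
L_3(6) = (5)·(4)·(3)·(1)/[(3)·(2)·(1)·(-1)] = -10
L_4(6) = (5)·(4)·(3)·(2)/[(4)·(3)·(2)·(1)] = 5
Sum: 7·(1) + 16·(-5) + 3·(10) + (-80)·(-10) + (-305)·(5) = -768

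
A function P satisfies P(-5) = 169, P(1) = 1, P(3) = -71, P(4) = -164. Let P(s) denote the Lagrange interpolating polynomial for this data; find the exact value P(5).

Evaluate each Lagrange basis at s = 5:
L_0(5) = (4)·(2)·(1)/[(-6)·(-8)·(-9)] = -1/54
L_1(5) = (10)·(2)·(1)/[(6)·(-2)·(-3)] = 5/9
L_2(5) = (10)·(4)·(1)/[(8)·(2)·(-1)] = -5/2
L_3(5) = (10)·(4)·(2)/[(9)·(3)·(1)] = 80/27
Sum: 169·(-1/54) + 1·(5/9) + (-71)·(-5/2) + (-164)·(80/27) = -311

-311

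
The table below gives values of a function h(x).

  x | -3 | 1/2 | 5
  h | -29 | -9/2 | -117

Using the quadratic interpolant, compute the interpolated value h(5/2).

-69/2

Using Newton's divided-difference form:
h[-3,1/2] = (-9/2 - (-29)) / (1/2 - (-3)) = 7
h[1/2,5] = (-117 - (-9/2)) / (5 - 1/2) = -25
h[-3,1/2,5] = (-25 - 7) / (5 - (-3)) = -4
h(5/2) = -29 + 7·(11/2) + (-4)·(11/2)·(2) = -69/2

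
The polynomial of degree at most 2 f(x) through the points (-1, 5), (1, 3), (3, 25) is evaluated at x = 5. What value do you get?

L_0(5) = (4)·(2)/[(-2)·(-4)] = 1
L_1(5) = (6)·(2)/[(2)·(-2)] = -3
L_2(5) = (6)·(4)/[(4)·(2)] = 3
Sum: 5·(1) + 3·(-3) + 25·(3) = 71

71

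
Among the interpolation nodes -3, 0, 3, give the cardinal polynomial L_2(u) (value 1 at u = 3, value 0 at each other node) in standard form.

L_2(u) = (u + 3)u / [(6)·(3)]
       = (u^2 + 3u) / (18)

L_2(u) = (1/18)u^2 + (1/6)u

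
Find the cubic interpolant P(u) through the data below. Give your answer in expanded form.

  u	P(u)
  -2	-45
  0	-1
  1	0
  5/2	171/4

Newton's divided differences:
P[-2,0] = (-1 - (-45)) / (0 - (-2)) = 22
P[0,1] = (0 - (-1)) / (1 - 0) = 1
P[1,5/2] = (171/4 - 0) / (5/2 - 1) = 57/2
P[-2,0,1] = (1 - 22) / (1 - (-2)) = -7
P[0,1,5/2] = (57/2 - 1) / (5/2 - 0) = 11
P[-2,0,1,5/2] = (11 - (-7)) / (5/2 - (-2)) = 4
P(u) = -45 + 22·(u + 2) + (-7)·(u + 2)u + 4·(u + 2)u(u - 1)
Expanding: P(u) = 4u^3 - 3u^2 - 1

P(u) = 4u^3 - 3u^2 - 1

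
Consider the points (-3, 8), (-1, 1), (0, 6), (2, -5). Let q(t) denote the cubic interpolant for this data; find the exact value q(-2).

-13/15

L_0(-2) = (-1)·(-2)·(-4)/[(-2)·(-3)·(-5)] = 4/15
L_1(-2) = (1)·(-2)·(-4)/[(2)·(-1)·(-3)] = 4/3
L_2(-2) = (1)·(-1)·(-4)/[(3)·(1)·(-2)] = -2/3
L_3(-2) = (1)·(-1)·(-2)/[(5)·(3)·(2)] = 1/15
Sum: 8·(4/15) + 1·(4/3) + 6·(-2/3) + (-5)·(1/15) = -13/15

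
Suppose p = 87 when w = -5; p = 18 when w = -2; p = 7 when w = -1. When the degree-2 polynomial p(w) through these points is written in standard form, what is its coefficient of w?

-2

L_0(w) = (w + 2)(w + 1) / [12] = (1/12)w^2 + (1/4)w + 1/6
L_1(w) = (w + 5)(w + 1) / [-3] = -(1/3)w^2 - 2w - 5/3
L_2(w) = (w + 5)(w + 2) / [4] = (1/4)w^2 + (7/4)w + 5/2
p(w) = 87·L_0 + 18·L_1 + 7·L_2
Only the coefficient of w is needed; take it from each L_i and combine:
87·(1/4) + 18·(-2) + 7·(7/4) = -2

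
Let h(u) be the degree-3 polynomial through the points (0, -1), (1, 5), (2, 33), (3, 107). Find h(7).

Using Newton's divided-difference form:
h[0,1] = (5 - (-1)) / (1 - 0) = 6
h[1,2] = (33 - 5) / (2 - 1) = 28
h[2,3] = (107 - 33) / (3 - 2) = 74
h[0,1,2] = (28 - 6) / (2 - 0) = 11
h[1,2,3] = (74 - 28) / (3 - 1) = 23
h[0,1,2,3] = (23 - 11) / (3 - 0) = 4
h(7) = -1 + 6·(7) + 11·(7)·(6) + 4·(7)·(6)·(5) = 1343

1343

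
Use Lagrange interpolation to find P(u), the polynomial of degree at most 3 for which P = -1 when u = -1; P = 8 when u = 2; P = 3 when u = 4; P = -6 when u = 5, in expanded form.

Build the Lagrange basis polynomials:
L_0(u) = (u - 2)(u - 4)(u - 5) / [-90] = -(1/90)u^3 + (11/90)u^2 - (19/45)u + 4/9
L_1(u) = (u + 1)(u - 4)(u - 5) / [18] = (1/18)u^3 - (4/9)u^2 + (11/18)u + 10/9
L_2(u) = (u + 1)(u - 2)(u - 5) / [-10] = -(1/10)u^3 + (3/5)u^2 - (3/10)u - 1
L_3(u) = (u + 1)(u - 2)(u - 4) / [18] = (1/18)u^3 - (5/18)u^2 + (1/9)u + 4/9
P(u) = (-1)·L_0 + 8·L_1 + 3·L_2 + (-6)·L_3
  (-1)·L_0(u) = (1/90)u^3 - (11/90)u^2 + (19/45)u - 4/9
  8·L_1(u) = (4/9)u^3 - (32/9)u^2 + (44/9)u + 80/9
  3·L_2(u) = -(3/10)u^3 + (9/5)u^2 - (9/10)u - 3
  (-6)·L_3(u) = -(1/3)u^3 + (5/3)u^2 - (2/3)u - 8/3
Adding term by term: -(8/45)u^3 - (19/90)u^2 + (337/90)u + 25/9

P(u) = -(8/45)u^3 - (19/90)u^2 + (337/90)u + 25/9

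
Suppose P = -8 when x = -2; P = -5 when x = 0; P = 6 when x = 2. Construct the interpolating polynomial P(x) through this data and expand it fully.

Build the Lagrange basis polynomials:
L_0(x) = x(x - 2) / [8] = (1/8)x^2 - (1/4)x
L_1(x) = (x + 2)(x - 2) / [-4] = -(1/4)x^2 + 1
L_2(x) = (x + 2)x / [8] = (1/8)x^2 + (1/4)x
P(x) = (-8)·L_0 + (-5)·L_1 + 6·L_2
  (-8)·L_0(x) = -x^2 + 2x
  (-5)·L_1(x) = (5/4)x^2 - 5
  6·L_2(x) = (3/4)x^2 + (3/2)x
Adding term by term: x^2 + (7/2)x - 5

P(x) = x^2 + (7/2)x - 5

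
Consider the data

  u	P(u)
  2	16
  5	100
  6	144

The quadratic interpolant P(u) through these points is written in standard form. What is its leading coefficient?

L_0(u) = (u - 5)(u - 6) / [12] = (1/12)u^2 - (11/12)u + 5/2
L_1(u) = (u - 2)(u - 6) / [-3] = -(1/3)u^2 + (8/3)u - 4
L_2(u) = (u - 2)(u - 5) / [4] = (1/4)u^2 - (7/4)u + 5/2
P(u) = 16·L_0 + 100·L_1 + 144·L_2
Only the coefficient of u^2 is needed; take it from each L_i and combine:
16·(1/12) + 100·(-1/3) + 144·(1/4) = 4

4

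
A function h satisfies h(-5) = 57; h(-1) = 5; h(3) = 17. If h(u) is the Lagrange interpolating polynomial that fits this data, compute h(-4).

L_0(-4) = (-3)·(-7)/[(-4)·(-8)] = 21/32
L_1(-4) = (1)·(-7)/[(4)·(-4)] = 7/16
L_2(-4) = (1)·(-3)/[(8)·(4)] = -3/32
Sum: 57·(21/32) + 5·(7/16) + 17·(-3/32) = 38

38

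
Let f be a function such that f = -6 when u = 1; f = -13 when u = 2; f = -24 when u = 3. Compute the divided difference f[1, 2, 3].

f[1,2] = (-13 - (-6)) / (2 - 1) = -7
f[2,3] = (-24 - (-13)) / (3 - 2) = -11
f[1,2,3] = (-11 - (-7)) / (3 - 1) = -2

-2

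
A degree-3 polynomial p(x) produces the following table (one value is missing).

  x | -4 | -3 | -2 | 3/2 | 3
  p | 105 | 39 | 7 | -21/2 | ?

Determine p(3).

The 4 known values determine p uniquely (degree ≤ 3).
Evaluate each Lagrange basis at x = 3:
L_0(3) = (6)·(5)·(3/2)/[(-1)·(-2)·(-11/2)] = -45/11
L_1(3) = (7)·(5)·(3/2)/[(1)·(-1)·(-9/2)] = 35/3
L_2(3) = (7)·(6)·(3/2)/[(2)·(1)·(-7/2)] = -9
L_3(3) = (7)·(6)·(5)/[(11/2)·(9/2)·(7/2)] = 80/33
Sum: 105·(-45/11) + 39·(35/3) + 7·(-9) + (-21/2)·(80/33) = -63

-63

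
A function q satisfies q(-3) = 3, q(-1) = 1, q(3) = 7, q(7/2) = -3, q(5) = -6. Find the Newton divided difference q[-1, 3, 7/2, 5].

62/27

q[-1,3] = (7 - 1) / (3 - (-1)) = 3/2
q[3,7/2] = (-3 - 7) / (7/2 - 3) = -20
q[7/2,5] = (-6 - (-3)) / (5 - 7/2) = -2
q[-1,3,7/2] = (-20 - 3/2) / (7/2 - (-1)) = -43/9
q[3,7/2,5] = (-2 - (-20)) / (5 - 3) = 9
q[-1,3,7/2,5] = (9 - (-43/9)) / (5 - (-1)) = 62/27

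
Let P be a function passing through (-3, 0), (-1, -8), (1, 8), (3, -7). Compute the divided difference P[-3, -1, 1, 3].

-55/48

P[-3,-1] = (-8 - 0) / (-1 - (-3)) = -4
P[-1,1] = (8 - (-8)) / (1 - (-1)) = 8
P[1,3] = (-7 - 8) / (3 - 1) = -15/2
P[-3,-1,1] = (8 - (-4)) / (1 - (-3)) = 3
P[-1,1,3] = (-15/2 - 8) / (3 - (-1)) = -31/8
P[-3,-1,1,3] = (-31/8 - 3) / (3 - (-3)) = -55/48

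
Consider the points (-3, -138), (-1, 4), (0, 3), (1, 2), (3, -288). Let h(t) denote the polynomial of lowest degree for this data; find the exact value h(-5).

L_0(-5) = (-4)·(-5)·(-6)·(-8)/[(-2)·(-3)·(-4)·(-6)] = 20/3
L_1(-5) = (-2)·(-5)·(-6)·(-8)/[(2)·(-1)·(-2)·(-4)] = -30
L_2(-5) = (-2)·(-4)·(-6)·(-8)/[(3)·(1)·(-1)·(-3)] = 128/3
L_3(-5) = (-2)·(-4)·(-5)·(-8)/[(4)·(2)·(1)·(-2)] = -20
L_4(-5) = (-2)·(-4)·(-5)·(-6)/[(6)·(4)·(3)·(2)] = 5/3
Sum: (-138)·(20/3) + 4·(-30) + 3·(128/3) + 2·(-20) + (-288)·(5/3) = -1432

-1432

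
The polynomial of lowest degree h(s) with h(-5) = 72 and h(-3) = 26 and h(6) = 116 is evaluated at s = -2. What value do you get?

12

Evaluate each Lagrange basis at s = -2:
L_0(-2) = (1)·(-8)/[(-2)·(-11)] = -4/11
L_1(-2) = (3)·(-8)/[(2)·(-9)] = 4/3
L_2(-2) = (3)·(1)/[(11)·(9)] = 1/33
Sum: 72·(-4/11) + 26·(4/3) + 116·(1/33) = 12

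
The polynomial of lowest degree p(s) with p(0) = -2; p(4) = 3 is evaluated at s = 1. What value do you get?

L_0(1) = (-3)/[(-4)] = 3/4
L_1(1) = (1)/[(4)] = 1/4
Sum: (-2)·(3/4) + 3·(1/4) = -3/4

-3/4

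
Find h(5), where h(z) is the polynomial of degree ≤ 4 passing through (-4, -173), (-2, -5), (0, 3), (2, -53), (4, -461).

Evaluate each Lagrange basis at z = 5:
L_0(5) = (7)·(5)·(3)·(1)/[(-2)·(-4)·(-6)·(-8)] = 35/128
L_1(5) = (9)·(5)·(3)·(1)/[(2)·(-2)·(-4)·(-6)] = -45/32
L_2(5) = (9)·(7)·(3)·(1)/[(4)·(2)·(-2)·(-4)] = 189/64
L_3(5) = (9)·(7)·(5)·(1)/[(6)·(4)·(2)·(-2)] = -105/32
L_4(5) = (9)·(7)·(5)·(3)/[(8)·(6)·(4)·(2)] = 315/128
Sum: (-173)·(35/128) + (-5)·(-45/32) + 3·(189/64) + (-53)·(-105/32) + (-461)·(315/128) = -992

-992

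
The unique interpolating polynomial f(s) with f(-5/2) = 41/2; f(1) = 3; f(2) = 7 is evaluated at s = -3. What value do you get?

27

L_0(-3) = (-4)·(-5)/[(-7/2)·(-9/2)] = 80/63
L_1(-3) = (-1/2)·(-5)/[(7/2)·(-1)] = -5/7
L_2(-3) = (-1/2)·(-4)/[(9/2)·(1)] = 4/9
Sum: 41/2·(80/63) + 3·(-5/7) + 7·(4/9) = 27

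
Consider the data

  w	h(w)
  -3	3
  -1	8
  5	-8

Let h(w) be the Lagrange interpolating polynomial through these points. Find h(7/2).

L_0(7/2) = (9/2)·(-3/2)/[(-2)·(-8)] = -27/64
L_1(7/2) = (13/2)·(-3/2)/[(2)·(-6)] = 13/16
L_2(7/2) = (13/2)·(9/2)/[(8)·(6)] = 39/64
Sum: 3·(-27/64) + 8·(13/16) + (-8)·(39/64) = 23/64

23/64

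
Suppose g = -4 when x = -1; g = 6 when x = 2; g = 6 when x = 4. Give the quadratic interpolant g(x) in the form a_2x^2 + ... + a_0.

L_0(x) = (x - 2)(x - 4) / [15] = (1/15)x^2 - (2/5)x + 8/15
L_1(x) = (x + 1)(x - 4) / [-6] = -(1/6)x^2 + (1/2)x + 2/3
L_2(x) = (x + 1)(x - 2) / [10] = (1/10)x^2 - (1/10)x - 1/5
g(x) = (-4)·L_0 + 6·L_1 + 6·L_2
  (-4)·L_0(x) = -(4/15)x^2 + (8/5)x - 32/15
  6·L_1(x) = -x^2 + 3x + 4
  6·L_2(x) = (3/5)x^2 - (3/5)x - 6/5
Adding term by term: -(2/3)x^2 + 4x + 2/3

g(x) = -(2/3)x^2 + 4x + 2/3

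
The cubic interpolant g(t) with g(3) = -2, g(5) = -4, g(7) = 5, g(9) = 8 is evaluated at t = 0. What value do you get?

Evaluate each Lagrange basis at t = 0:
L_0(0) = (-5)·(-7)·(-9)/[(-2)·(-4)·(-6)] = 105/16
L_1(0) = (-3)·(-7)·(-9)/[(2)·(-2)·(-4)] = -189/16
L_2(0) = (-3)·(-5)·(-9)/[(4)·(2)·(-2)] = 135/16
L_3(0) = (-3)·(-5)·(-7)/[(6)·(4)·(2)] = -35/16
Sum: (-2)·(105/16) + (-4)·(-189/16) + 5·(135/16) + 8·(-35/16) = 941/16

941/16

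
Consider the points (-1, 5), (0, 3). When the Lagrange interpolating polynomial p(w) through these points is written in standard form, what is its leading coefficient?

-2

L_0(w) = w / [-1] = -w
L_1(w) = (w + 1) / [1] = w + 1
p(w) = 5·L_0 + 3·L_1
Only the coefficient of w is needed; take it from each L_i and combine:
5·(-1) + 3·(1) = -2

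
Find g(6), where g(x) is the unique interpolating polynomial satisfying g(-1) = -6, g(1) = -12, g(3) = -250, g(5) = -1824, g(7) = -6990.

-3772

L_0(6) = (5)·(3)·(1)·(-1)/[(-2)·(-4)·(-6)·(-8)] = -5/128
L_1(6) = (7)·(3)·(1)·(-1)/[(2)·(-2)·(-4)·(-6)] = 7/32
L_2(6) = (7)·(5)·(1)·(-1)/[(4)·(2)·(-2)·(-4)] = -35/64
L_3(6) = (7)·(5)·(3)·(-1)/[(6)·(4)·(2)·(-2)] = 35/32
L_4(6) = (7)·(5)·(3)·(1)/[(8)·(6)·(4)·(2)] = 35/128
Sum: (-6)·(-5/128) + (-12)·(7/32) + (-250)·(-35/64) + (-1824)·(35/32) + (-6990)·(35/128) = -3772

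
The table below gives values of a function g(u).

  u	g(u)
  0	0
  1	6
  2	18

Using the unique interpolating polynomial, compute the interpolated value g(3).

Evaluate each Lagrange basis at u = 3:
L_0(3) = (2)·(1)/[(-1)·(-2)] = 1
L_1(3) = (3)·(1)/[(1)·(-1)] = -3
L_2(3) = (3)·(2)/[(2)·(1)] = 3
Sum: 0 + 6·(-3) + 18·(3) = 36

36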